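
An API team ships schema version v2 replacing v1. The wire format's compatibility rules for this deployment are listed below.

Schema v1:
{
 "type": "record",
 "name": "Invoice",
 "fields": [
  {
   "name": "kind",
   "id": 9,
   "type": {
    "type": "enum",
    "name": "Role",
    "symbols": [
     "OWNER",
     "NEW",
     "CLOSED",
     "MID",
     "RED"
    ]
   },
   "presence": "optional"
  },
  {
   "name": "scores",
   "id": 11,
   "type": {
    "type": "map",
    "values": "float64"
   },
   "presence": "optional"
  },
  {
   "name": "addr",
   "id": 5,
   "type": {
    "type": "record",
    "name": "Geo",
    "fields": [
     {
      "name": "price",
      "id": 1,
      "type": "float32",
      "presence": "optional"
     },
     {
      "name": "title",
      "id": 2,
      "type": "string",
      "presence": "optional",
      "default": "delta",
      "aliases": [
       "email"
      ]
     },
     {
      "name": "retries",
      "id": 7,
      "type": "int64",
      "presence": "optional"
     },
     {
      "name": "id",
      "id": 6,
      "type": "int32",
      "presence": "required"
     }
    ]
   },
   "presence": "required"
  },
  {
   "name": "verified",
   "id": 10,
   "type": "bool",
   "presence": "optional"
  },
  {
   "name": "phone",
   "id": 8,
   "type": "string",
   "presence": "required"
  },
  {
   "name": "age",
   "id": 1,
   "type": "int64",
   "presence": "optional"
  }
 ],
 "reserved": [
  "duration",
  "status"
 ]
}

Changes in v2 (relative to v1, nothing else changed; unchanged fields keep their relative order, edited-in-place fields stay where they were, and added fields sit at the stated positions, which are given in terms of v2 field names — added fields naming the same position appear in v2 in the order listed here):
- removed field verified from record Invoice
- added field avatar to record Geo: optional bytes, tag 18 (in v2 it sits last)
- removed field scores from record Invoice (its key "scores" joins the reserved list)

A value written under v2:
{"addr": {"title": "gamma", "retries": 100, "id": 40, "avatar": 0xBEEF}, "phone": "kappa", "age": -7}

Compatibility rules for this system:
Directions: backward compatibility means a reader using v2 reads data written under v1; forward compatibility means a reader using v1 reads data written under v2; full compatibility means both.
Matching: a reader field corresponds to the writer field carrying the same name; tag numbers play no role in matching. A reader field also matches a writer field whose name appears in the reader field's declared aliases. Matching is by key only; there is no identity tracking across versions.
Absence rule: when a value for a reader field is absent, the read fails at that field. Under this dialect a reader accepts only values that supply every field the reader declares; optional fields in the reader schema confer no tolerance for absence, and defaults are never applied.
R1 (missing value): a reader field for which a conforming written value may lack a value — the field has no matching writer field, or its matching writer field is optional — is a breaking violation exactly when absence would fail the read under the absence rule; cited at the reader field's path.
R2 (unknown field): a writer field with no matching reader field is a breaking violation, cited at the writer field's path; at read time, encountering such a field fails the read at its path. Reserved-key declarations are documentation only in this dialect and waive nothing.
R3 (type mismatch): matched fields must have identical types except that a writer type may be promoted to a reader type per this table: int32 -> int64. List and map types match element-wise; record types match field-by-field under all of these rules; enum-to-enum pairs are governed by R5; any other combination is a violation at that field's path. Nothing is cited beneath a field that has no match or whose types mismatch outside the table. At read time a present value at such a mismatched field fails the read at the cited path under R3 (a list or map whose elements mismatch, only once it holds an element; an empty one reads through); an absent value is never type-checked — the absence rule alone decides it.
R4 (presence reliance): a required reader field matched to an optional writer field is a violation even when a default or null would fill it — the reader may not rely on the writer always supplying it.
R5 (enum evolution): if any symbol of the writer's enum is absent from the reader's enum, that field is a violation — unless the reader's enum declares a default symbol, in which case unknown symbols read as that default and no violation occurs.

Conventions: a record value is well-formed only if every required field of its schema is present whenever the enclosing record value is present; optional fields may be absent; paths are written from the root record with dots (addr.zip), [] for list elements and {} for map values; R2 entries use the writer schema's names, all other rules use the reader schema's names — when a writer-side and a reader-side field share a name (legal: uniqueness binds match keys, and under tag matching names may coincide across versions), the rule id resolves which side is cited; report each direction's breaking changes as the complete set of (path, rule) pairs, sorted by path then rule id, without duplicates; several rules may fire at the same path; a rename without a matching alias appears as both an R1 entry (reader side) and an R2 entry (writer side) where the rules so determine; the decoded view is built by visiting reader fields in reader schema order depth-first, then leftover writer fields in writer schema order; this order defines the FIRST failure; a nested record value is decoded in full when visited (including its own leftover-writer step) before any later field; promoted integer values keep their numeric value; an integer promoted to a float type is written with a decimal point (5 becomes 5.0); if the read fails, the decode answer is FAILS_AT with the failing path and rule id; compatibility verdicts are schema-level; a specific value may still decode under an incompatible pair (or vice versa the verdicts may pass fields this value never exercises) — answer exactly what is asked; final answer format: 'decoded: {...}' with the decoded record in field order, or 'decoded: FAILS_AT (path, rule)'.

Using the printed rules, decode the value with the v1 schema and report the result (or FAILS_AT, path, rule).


decoded: FAILS_AT (kind, R1)

the writer's type comes first in each Invoice pair
migrating the Invoice value to v1:
  read fails at kind under R1 (no fill)
  => FAILS_AT (kind, R1)
the other Invoice changes do not affect what is asked:
  removed field verified from record Invoice -> matters for Invoice compatibility verdicts, not for this value's decode
  added field avatar to record Geo: optional bytes, tag 18 (in v2 it sits last) -> matters for Invoice compatibility verdicts, not for this value's decode
  removed field scores from record Invoice (its key "scores" joins the reserved list) -> matters for Invoice compatibility verdicts, not for this value's decode


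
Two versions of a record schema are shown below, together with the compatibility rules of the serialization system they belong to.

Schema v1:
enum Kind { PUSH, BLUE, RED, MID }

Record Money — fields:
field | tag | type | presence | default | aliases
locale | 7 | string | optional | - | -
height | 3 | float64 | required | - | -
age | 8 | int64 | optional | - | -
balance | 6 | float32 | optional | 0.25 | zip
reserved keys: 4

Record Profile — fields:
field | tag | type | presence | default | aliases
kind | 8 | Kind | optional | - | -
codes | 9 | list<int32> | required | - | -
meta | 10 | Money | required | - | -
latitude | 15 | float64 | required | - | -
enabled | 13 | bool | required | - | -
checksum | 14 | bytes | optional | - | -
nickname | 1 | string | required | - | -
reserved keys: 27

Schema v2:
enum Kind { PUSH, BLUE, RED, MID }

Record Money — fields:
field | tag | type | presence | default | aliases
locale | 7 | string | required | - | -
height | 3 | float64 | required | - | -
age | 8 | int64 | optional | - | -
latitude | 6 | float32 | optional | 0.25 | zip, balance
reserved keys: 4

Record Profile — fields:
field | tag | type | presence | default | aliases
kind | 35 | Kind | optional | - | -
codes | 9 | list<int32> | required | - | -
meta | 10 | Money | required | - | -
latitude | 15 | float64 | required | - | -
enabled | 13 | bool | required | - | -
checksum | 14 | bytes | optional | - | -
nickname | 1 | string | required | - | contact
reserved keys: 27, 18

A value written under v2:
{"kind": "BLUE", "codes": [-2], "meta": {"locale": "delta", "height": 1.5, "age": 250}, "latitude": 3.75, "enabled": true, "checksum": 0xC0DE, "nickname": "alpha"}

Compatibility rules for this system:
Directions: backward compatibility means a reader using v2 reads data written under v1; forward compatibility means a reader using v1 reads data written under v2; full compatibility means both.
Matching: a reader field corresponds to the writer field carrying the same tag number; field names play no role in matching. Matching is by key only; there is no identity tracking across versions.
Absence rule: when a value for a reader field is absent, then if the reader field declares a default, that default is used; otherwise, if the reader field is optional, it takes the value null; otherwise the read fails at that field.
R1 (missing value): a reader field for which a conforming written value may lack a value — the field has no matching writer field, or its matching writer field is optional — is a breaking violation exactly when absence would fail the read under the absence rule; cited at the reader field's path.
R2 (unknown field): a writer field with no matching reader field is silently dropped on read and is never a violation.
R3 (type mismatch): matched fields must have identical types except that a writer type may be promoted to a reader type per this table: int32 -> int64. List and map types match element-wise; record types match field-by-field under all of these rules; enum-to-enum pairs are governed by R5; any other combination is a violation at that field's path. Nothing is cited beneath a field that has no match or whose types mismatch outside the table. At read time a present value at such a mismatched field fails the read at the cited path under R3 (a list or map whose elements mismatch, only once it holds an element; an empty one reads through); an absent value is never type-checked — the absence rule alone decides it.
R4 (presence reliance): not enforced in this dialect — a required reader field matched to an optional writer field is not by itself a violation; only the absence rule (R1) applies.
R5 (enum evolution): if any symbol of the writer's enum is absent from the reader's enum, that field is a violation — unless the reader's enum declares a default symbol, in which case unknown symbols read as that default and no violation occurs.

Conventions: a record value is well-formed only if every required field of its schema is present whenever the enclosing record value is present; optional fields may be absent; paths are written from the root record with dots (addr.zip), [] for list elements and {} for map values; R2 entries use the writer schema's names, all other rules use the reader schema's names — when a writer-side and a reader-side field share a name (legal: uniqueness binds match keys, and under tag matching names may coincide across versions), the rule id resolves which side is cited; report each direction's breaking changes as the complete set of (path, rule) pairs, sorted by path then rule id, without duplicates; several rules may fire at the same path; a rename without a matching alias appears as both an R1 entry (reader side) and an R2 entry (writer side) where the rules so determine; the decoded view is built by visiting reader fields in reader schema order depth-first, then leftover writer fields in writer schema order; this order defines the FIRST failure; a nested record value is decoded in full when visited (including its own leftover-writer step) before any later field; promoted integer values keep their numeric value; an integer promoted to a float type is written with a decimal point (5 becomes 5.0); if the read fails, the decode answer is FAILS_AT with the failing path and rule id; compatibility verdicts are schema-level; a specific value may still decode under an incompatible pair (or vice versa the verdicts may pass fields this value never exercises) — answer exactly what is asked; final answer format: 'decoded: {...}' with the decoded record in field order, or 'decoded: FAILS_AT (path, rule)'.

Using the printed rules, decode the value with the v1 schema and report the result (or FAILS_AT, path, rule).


each type pair in Profile: writer, then reader
decode (reader v1):
  kind := null (absent, optional -> null)
  codes := [-2]
  meta.locale := "delta"
  meta.height := 1.5
  meta.age := 250
  meta.balance := 0.25 (absent -> default)
  latitude := 3.75
  enabled := true
  checksum := 0xC0DE
  nickname := "alpha"
  writer kind: unknown -> dropped
  => decoded: {"kind": null, "codes": [-2], "meta": {"locale": "delta", "height": 1.5, "age": 250, "balance": 0.25}, "latitude": 3.75, "enabled": true, "checksum": 0xC0DE, "nickname": "alpha"}
remaining Profile differences; none change what is asked:
  renamed field balance to latitude in record Money (alias balance declared on the renamed field) -> fires no rule on Profile under this dialect and leaves the result unchanged
  field locale in record Money: optional changed to required -> a verdict-level change on Profile — the shown value reads the same

decoded: {"kind": null, "codes": [-2], "meta": {"locale": "delta", "height": 1.5, "age": 250, "balance": 0.25}, "latitude": 3.75, "enabled": true, "checksum": 0xC0DE, "nickname": "alpha"}


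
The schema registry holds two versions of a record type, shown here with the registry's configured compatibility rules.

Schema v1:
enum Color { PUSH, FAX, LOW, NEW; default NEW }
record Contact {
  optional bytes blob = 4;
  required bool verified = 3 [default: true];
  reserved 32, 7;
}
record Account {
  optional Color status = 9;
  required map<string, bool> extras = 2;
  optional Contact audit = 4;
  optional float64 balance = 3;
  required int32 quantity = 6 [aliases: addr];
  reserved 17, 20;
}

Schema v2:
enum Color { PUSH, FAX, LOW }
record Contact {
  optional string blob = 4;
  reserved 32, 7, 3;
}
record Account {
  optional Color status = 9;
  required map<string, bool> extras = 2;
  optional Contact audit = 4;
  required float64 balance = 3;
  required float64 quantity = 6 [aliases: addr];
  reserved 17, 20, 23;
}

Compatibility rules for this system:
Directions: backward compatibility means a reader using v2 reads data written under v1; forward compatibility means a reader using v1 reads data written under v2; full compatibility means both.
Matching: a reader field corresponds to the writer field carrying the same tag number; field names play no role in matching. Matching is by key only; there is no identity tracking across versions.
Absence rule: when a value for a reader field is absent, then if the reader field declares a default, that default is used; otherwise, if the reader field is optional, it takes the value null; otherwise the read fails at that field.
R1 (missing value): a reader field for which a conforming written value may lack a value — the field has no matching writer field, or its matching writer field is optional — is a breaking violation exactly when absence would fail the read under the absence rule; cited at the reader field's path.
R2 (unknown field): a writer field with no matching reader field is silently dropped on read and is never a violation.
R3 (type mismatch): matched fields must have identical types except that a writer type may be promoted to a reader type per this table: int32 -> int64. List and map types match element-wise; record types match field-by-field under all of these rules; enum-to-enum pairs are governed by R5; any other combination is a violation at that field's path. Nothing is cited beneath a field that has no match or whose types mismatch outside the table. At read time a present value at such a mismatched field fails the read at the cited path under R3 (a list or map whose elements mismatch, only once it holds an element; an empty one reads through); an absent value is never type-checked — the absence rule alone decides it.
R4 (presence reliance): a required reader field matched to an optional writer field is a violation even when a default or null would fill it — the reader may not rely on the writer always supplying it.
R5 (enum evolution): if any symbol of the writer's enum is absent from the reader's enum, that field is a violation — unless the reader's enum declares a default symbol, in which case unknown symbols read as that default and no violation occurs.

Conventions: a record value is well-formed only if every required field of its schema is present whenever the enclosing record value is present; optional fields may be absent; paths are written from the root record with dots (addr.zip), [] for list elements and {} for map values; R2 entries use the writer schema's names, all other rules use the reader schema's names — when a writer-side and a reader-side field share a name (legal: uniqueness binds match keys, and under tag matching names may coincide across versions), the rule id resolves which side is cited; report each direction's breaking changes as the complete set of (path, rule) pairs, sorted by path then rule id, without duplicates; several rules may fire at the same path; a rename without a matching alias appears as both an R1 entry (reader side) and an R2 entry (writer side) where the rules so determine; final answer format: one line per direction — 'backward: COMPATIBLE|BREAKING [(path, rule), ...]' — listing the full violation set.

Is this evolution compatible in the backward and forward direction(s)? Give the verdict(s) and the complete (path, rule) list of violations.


the writer's type comes first in each Account pair
backward pass over Account, reader schema v2, writer schema v1:
  writer optional, Color -> Color: reader status maps from writer status
  writer required, map<string, bool> -> map<string, bool>: reader extras maps from writer extras
  writer optional, Contact -> Contact: reader audit maps from writer audit
  writer optional, float64 -> float64: reader balance maps from writer balance
  writer required, int32 -> float64: reader quantity maps from writer quantity
  writer optional, bytes -> string: reader audit.blob maps from writer audit.blob
  writer audit.verified: unknown to reader
  rule R3 violated at audit.blob
  rule R1 violated at balance
  rule R4 violated at balance
  rule R3 violated at quantity
  rule R5 violated at status
  => backward: BREAKING (5)
forward pass over Account, reader schema v1, writer schema v2:
  writer optional, Color -> Color: reader status maps from writer status
  writer required, map<string, bool> -> map<string, bool>: reader extras maps from writer extras
  writer optional, Contact -> Contact: reader audit maps from writer audit
  writer required, float64 -> float64: reader balance maps from writer balance
  writer required, float64 -> int32: reader quantity maps from writer quantity
  writer optional, string -> bytes: reader audit.blob maps from writer audit.blob
  audit.verified has no writer counterpart
  rule R3 violated at audit.blob
  rule R3 violated at quantity
  => forward: BREAKING (2)

backward: BREAKING [(audit.blob, R3), (balance, R1), (balance, R4), (quantity, R3), (status, R5)]; forward: BREAKING [(audit.blob, R3), (quantity, R3)]


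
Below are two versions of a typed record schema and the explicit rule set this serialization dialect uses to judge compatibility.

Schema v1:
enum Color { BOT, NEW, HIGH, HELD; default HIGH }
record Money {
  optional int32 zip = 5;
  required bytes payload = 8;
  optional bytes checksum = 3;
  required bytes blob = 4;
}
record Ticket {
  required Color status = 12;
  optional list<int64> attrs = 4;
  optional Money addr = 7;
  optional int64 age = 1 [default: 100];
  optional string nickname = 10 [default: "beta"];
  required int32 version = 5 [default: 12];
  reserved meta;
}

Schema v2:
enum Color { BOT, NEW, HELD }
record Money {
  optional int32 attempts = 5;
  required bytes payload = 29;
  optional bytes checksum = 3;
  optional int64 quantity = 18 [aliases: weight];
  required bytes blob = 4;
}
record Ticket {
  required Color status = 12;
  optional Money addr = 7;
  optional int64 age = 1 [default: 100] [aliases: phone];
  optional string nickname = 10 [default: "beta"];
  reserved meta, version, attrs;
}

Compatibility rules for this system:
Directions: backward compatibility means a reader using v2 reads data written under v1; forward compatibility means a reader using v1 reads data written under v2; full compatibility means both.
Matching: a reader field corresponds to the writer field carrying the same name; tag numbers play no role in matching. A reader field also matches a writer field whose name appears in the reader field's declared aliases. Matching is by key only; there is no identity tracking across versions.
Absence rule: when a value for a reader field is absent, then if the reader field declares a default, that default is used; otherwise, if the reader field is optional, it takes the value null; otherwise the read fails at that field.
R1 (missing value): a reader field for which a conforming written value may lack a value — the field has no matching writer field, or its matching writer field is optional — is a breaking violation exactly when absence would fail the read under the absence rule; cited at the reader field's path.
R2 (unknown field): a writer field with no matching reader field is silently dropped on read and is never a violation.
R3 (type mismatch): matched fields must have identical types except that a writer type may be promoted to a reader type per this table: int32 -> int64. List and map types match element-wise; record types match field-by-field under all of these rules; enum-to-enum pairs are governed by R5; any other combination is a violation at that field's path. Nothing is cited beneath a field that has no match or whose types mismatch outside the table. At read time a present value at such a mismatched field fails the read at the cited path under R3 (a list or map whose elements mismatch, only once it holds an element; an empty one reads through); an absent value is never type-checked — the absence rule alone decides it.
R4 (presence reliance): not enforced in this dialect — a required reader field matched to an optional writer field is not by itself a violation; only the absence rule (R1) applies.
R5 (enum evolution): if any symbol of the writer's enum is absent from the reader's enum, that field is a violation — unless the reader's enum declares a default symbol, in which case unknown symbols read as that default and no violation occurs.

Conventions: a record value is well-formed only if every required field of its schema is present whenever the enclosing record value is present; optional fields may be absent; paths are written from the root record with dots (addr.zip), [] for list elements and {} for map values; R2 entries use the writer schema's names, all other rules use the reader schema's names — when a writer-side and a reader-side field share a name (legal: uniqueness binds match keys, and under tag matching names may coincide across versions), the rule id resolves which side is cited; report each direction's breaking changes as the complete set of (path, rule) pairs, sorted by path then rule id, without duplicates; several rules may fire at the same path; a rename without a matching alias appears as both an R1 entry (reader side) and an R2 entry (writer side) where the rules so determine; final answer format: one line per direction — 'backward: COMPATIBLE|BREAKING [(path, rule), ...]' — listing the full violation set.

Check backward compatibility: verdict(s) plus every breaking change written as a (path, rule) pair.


backward: BREAKING [(status, R5)]

arrows below run writer -> reader for Ticket
checking backward for Ticket: reader v2 against writer v1:
  writer required, Color -> Color: reader status maps from writer status
  writer optional, Money -> Money: reader addr maps from writer addr
  writer optional, int64 -> int64: reader age maps from writer age
  writer optional, string -> string: reader nickname maps from writer nickname
  attrs (writer side), unknown to reader
  version (writer side), unknown to reader
  addr.attempts has no writer counterpart
  writer required, bytes -> bytes: reader addr.payload maps from writer addr.payload
  writer optional, bytes -> bytes: reader addr.checksum maps from writer addr.checksum
  addr.quantity has no writer counterpart
  writer required, bytes -> bytes: reader addr.blob maps from writer addr.blob
  addr.zip (writer side), unknown to reader
  breaking: (status, R5)
  => backward: BREAKING (1)
the rest of the Ticket diff is inert for this question:
  renamed field zip to attempts in record Money -> triggers nothing under Ticket's printed rules — same verdict
  removed field version from record Ticket (its key "version" joins the reserved list) -> triggers nothing under Ticket's printed rules — same verdict
  removed field attrs from record Ticket (its key "attrs" joins the reserved list) -> triggers nothing under Ticket's printed rules — same verdict
  field payload in record Money: tag 8 changed to 29 -> triggers nothing under Ticket's printed rules — same verdict
  added field quantity to record Money: optional int64, tag 18 (in v2 it sits immediately before blob) -> triggers nothing under Ticket's printed rules — same verdict


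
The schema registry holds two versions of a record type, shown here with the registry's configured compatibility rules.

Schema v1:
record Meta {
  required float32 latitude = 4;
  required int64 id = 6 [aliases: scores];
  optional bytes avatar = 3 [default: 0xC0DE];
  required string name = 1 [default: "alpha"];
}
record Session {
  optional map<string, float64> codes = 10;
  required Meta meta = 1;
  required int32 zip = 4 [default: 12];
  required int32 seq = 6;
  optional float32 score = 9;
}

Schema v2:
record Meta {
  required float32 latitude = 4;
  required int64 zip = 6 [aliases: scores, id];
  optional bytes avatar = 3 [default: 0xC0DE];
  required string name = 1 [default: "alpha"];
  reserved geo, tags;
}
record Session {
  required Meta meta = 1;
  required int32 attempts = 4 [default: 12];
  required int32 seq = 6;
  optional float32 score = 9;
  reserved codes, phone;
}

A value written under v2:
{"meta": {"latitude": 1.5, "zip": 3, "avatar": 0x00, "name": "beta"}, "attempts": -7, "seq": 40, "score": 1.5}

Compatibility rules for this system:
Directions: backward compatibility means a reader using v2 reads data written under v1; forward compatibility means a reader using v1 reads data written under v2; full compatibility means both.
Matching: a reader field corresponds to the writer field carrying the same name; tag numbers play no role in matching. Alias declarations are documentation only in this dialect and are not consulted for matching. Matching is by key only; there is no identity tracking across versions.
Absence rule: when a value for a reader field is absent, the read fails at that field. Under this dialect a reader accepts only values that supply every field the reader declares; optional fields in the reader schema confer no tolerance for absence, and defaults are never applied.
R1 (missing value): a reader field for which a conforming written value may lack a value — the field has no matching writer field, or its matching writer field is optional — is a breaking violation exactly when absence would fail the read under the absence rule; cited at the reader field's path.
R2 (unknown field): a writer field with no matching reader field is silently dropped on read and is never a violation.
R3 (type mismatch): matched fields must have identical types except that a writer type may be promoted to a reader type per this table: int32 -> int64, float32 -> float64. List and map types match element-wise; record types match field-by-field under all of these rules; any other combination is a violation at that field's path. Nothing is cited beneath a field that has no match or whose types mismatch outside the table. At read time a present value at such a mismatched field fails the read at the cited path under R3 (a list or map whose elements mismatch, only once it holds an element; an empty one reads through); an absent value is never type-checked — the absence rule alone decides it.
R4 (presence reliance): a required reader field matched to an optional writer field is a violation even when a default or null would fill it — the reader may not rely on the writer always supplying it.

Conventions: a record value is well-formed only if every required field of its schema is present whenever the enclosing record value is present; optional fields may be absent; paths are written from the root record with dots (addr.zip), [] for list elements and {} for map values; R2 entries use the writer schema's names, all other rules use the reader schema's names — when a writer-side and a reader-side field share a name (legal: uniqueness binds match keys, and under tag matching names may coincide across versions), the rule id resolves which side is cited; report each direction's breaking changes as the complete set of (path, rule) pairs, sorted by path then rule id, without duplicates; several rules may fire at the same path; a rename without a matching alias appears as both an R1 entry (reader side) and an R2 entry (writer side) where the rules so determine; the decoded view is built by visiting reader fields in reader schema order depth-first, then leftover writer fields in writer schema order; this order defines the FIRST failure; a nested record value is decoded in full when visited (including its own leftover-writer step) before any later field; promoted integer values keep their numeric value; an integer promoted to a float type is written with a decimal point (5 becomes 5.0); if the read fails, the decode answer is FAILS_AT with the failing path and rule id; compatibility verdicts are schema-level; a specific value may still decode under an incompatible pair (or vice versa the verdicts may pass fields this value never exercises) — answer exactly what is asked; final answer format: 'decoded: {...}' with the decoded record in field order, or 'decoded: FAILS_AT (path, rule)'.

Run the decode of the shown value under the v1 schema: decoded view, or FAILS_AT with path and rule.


decoded: FAILS_AT (codes, R1)

the writer's type comes first in each Session pair
decode (reader v1):
  read fails at codes under R1 (no fill)
  => FAILS_AT (codes, R1)
checking off the Session differences that do not matter here:
  renamed field id to zip in record Meta (alias id declared on the renamed field) -> shifts the Session verdicts, not this decode
  renamed field zip to attempts in record Session -> shifts the Session verdicts, not this decode


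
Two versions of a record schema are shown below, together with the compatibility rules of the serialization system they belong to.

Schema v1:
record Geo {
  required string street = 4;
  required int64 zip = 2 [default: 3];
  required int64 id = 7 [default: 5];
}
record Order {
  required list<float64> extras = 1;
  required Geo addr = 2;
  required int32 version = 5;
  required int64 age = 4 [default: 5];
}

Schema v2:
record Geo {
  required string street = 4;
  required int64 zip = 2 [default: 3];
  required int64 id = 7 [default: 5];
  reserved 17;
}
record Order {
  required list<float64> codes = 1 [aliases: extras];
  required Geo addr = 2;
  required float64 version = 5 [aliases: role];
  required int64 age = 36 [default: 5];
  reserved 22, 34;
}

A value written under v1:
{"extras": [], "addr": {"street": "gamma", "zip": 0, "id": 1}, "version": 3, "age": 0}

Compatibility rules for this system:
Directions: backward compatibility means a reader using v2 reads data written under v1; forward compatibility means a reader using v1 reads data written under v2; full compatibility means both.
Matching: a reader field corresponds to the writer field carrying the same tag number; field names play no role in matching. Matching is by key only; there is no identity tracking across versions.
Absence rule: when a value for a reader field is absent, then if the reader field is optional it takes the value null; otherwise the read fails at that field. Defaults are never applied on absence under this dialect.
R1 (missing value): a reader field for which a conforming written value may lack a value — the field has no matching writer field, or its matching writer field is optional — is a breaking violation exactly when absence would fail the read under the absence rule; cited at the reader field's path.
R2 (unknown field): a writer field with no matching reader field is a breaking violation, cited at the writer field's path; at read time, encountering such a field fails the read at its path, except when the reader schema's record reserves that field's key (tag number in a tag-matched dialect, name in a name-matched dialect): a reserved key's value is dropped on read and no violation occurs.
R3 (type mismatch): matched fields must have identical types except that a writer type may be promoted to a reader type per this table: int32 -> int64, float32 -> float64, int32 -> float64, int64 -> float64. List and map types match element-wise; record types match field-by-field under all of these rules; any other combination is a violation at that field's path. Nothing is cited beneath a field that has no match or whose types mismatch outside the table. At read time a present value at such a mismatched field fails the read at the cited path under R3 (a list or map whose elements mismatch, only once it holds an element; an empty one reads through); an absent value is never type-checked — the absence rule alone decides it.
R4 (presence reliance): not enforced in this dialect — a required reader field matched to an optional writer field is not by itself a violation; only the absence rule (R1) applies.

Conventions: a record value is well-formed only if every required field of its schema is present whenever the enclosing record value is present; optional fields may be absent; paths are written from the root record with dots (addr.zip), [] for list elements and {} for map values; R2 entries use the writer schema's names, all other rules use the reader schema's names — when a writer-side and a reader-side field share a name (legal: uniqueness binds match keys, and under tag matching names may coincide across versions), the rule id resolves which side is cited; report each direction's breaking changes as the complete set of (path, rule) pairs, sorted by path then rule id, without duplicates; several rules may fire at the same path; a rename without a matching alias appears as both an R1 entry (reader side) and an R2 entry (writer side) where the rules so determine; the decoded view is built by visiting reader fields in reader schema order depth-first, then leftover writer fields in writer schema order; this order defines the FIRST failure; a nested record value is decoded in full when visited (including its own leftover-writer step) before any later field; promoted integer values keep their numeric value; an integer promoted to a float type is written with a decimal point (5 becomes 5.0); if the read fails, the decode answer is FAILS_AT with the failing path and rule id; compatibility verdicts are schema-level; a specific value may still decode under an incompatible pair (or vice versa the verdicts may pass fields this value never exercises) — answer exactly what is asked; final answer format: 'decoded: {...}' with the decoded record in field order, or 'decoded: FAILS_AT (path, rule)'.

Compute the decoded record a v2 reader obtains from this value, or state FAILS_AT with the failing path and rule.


decoded: FAILS_AT (age, R1)

arrows below run writer -> reader for Order
decode walk for Order under reader schema v2:
  codes := [] (from writer extras)
  addr.street := "gamma"
  addr.zip := 0
  addr.id := 1
  version := 3.0 (int32 -> float64)
  read fails at age under R1 (no fill)
  => FAILS_AT (age, R1)
the rest of the Order diff is inert for this question:
  field version in record Order: type int32 changed to float64 -> schema-level compatibility only; this Order value's decode is unchanged
  renamed field extras to codes in record Order (alias extras declared on the renamed field) -> fires no rule on Order under this dialect and leaves the result unchanged


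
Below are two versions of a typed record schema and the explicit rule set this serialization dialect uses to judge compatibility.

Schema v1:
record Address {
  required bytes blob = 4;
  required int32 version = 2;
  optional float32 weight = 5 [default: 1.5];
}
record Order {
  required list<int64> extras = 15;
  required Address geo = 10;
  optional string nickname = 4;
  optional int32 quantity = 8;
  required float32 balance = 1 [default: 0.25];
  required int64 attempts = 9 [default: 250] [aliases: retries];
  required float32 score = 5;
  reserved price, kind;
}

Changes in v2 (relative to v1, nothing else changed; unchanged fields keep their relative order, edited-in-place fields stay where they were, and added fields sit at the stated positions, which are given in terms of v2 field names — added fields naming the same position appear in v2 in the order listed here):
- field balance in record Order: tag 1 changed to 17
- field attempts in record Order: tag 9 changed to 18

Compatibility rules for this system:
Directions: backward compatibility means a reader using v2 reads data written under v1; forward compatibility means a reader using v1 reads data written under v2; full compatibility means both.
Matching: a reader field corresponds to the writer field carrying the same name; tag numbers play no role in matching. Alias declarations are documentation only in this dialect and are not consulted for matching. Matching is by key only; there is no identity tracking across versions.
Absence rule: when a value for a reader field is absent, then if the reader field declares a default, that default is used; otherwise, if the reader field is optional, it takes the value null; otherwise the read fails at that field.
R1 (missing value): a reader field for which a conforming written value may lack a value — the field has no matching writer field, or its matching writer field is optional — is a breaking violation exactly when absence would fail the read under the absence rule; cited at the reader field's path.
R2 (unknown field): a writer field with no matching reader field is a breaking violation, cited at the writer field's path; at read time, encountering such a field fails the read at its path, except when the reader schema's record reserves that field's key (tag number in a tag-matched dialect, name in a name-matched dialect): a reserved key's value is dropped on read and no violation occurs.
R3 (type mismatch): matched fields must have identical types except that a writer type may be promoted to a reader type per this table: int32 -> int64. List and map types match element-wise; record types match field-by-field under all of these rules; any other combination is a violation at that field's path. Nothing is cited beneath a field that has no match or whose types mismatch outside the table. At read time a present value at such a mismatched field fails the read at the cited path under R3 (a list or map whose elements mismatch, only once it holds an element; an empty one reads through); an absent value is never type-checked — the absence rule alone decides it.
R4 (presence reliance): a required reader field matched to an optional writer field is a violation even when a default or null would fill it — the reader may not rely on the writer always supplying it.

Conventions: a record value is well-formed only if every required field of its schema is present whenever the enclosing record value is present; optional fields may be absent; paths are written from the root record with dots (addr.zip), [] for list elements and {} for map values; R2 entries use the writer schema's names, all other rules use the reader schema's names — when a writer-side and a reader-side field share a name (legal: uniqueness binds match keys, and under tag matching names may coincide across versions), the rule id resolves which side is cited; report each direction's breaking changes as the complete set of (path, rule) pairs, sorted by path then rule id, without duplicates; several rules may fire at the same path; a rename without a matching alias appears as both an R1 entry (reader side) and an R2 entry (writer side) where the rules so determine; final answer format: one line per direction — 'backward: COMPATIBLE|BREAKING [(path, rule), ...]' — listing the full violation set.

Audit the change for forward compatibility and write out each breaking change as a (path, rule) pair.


forward: COMPATIBLE []

arrows below run writer -> reader for Order
forward analysis of Order with v1 as reader and v2 as writer:
  extras <- extras (list<int64> -> list<int64>, writer required)
  geo <- geo (Address -> Address, writer required)
  nickname <- nickname (string -> string, writer optional)
  quantity <- quantity (int32 -> int32, writer optional)
  balance <- balance (float32 -> float32, writer required)
  attempts <- attempts (int64 -> int64, writer required)
  score <- score (float32 -> float32, writer required)
  geo.blob <- geo.blob (bytes -> bytes, writer required)
  geo.version <- geo.version (int32 -> int32, writer required)
  geo.weight <- geo.weight (float32 -> float32, writer optional)
  => forward: COMPATIBLE
remaining Order differences; none change what is asked:
  field balance in record Order: tag 1 changed to 17 -> fires no rule on Order, leaving the asked answer as it is
  field attempts in record Order: tag 9 changed to 18 -> fires no rule on Order, leaving the asked answer as it is
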